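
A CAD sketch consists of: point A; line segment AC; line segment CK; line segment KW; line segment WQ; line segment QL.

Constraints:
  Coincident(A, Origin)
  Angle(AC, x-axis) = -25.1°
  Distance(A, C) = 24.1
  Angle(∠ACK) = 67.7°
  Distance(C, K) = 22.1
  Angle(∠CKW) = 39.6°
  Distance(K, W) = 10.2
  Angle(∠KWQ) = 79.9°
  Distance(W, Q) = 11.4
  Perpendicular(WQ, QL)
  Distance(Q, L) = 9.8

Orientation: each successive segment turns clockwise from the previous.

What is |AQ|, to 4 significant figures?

25.72

A is at the origin; AC runs at -25.1° with length 24.1, so C = (21.82, -10.22). ∠ACK = 67.7° gives CK at -137.4° from the x-axis; with |CK| = 22.1, K = (5.556, -25.18). ∠CKW = 39.6° gives KW at 82.20° from the x-axis; with |KW| = 10.2, W = (6.941, -15.08). ∠KWQ = 79.9° gives WQ at -17.90° from the x-axis; with |WQ| = 11.4, Q = (17.79, -18.58). Then |AQ| = |Q − A| = 25.72.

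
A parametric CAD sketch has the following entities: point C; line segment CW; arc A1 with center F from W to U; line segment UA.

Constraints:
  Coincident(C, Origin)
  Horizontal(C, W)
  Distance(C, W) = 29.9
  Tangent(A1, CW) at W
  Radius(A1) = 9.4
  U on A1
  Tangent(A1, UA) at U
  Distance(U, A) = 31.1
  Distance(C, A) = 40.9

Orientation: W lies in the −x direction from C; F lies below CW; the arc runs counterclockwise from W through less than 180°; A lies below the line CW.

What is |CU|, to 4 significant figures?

39.94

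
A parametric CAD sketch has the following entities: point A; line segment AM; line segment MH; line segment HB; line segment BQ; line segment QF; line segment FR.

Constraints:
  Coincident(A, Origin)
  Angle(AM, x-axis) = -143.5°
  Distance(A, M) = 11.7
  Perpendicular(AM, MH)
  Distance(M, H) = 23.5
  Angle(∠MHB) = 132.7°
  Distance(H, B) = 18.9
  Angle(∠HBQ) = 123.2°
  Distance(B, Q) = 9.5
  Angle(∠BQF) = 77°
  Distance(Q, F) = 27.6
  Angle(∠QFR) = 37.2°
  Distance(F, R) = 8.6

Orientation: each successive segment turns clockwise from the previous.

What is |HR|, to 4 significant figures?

10.62

A is at the origin; AM runs at -143.5° with length 11.7, so M = (-9.405, -6.959). AM ⟂ MH, so MH runs at 126.5°; with |MH| = 23.5, H = (-23.38, 11.93). ∠MHB = 132.7° gives HB at 79.20° from the x-axis; with |HB| = 18.9, B = (-19.84, 30.50). ∠HBQ = 123.2° gives BQ at 22.40° from the x-axis; with |BQ| = 9.5, Q = (-11.06, 34.12). ∠BQF = 77.0° gives QF at -80.60° from the x-axis; with |QF| = 27.6, F = (-6.551, 6.887). ∠QFR = 37.2° gives FR at 136.6° from the x-axis; with |FR| = 8.6, R = (-12.80, 12.80). Then |HR| = |R − H| = 10.62.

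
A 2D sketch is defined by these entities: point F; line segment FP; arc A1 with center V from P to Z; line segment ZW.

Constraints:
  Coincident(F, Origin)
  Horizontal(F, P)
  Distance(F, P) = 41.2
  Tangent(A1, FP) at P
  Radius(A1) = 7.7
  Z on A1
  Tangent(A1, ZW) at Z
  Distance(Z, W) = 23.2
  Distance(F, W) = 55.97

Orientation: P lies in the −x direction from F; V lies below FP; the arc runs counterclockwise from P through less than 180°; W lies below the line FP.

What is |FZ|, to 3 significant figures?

49.6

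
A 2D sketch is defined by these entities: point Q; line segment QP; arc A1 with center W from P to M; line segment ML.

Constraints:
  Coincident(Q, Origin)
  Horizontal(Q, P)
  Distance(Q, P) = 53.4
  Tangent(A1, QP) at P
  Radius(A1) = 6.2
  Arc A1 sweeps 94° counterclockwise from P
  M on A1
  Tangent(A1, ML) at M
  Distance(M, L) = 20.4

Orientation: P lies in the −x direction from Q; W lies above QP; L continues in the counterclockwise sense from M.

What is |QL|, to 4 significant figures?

55.62

Q is at the origin; Q and P share the same y with |QP| = 53.4 and P on the −x side, so P = (-53.40, 0.000). The tangent condition forces WP to be normal to QP, so W = P + (0, 6.2) = (-53.40, 6.200). On A1, P sits at bearing -90° from W; a 94° counterclockwise sweep puts M at bearing 4°, so M = W + 6.2·(cos 4°, sin 4°) = (-47.22, 6.632). The tangent condition forces WM to be normal to ML, so ML runs along (−sin 4°, cos 4°); with |ML| = 20.4, L = (-48.64, 26.98). Then |QL| = |L − Q| = 55.62.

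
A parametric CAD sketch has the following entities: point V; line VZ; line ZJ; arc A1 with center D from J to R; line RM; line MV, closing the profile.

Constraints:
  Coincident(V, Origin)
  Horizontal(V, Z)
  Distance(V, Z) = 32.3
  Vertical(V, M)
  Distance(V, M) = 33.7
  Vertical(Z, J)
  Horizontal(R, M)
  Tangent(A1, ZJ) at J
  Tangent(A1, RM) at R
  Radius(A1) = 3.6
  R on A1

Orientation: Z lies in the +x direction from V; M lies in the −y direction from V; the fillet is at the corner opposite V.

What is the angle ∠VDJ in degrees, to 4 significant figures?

133.6°

V is at the origin; VZ is horizontal with |VZ| = 32.3 and Z on the +x side, so Z = (32.30, 0.000). V and M share the same x with |VM| = 33.7 and M on the −y side, so M = (0.000, -33.70). The virtual corner opposite V is at (32.30, -33.70). Since A1 is tangent to ZJ there, DJ ⟂ ZJ and the tangent condition forces DR to be normal to RM, with radius 3.6, so the center D sits 3.6 in from both sides at D = (28.70, -30.10). That places the tangent points at J = (32.30, -30.10) on ZJ and R = (28.70, -33.70) on RM. Then cos ∠VDJ = DV·DJ / (|DV||DJ|), giving 133.6°.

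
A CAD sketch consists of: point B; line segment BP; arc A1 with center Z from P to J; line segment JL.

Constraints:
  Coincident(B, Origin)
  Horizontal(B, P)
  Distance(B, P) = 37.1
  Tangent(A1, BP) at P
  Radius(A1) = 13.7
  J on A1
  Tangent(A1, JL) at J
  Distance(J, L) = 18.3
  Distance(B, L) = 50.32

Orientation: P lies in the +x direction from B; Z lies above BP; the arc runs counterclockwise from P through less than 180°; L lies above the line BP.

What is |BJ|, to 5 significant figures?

52.464

B is at the origin; B and P share the same y with |BP| = 37.1 and P on the +x side, so P = (37.100, 0.0000). Since A1 is tangent to BP there, ZP ⟂ BP, so Z = P + (0, 13.7) = (37.100, 13.700). Since ZJ ⟂ JL (tangency), |ZL| = √(13.7² + 18.3²) = 22.860 regardless of where J sits on A1. So L lies on both circle(B, 50.32) and circle(Z, 22.860); the above-BP intersection is L = (34.708, 36.434). J is the foot of the tangent from L: J = (47.148, 23.013).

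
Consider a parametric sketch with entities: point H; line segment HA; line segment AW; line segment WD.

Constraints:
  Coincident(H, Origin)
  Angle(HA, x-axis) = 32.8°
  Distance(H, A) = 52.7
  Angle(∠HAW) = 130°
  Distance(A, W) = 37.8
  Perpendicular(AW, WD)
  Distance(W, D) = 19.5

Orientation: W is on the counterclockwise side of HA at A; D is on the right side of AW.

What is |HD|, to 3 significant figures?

93.4

H is at the origin; HA runs at 32.8° with length 52.7, so A = 52.7·(cos 32.8°, sin 32.8°) = (44.3, 28.5). ∠HAW = 130.0°, so AW runs at 32.8° + (180° − 130.0°) = 82.8° from the x-axis; with |AW| = 37.8, W = A + 37.8·(cos 82.8°, sin 82.8°) = (49.0, 66.0). AW is perpendicular to WD; with |WD| = 19.5 on the right of AW, D = W + 19.5·(0.992, -0.125) = (68.4, 63.6). Then |HD| = |D − H| = 93.4.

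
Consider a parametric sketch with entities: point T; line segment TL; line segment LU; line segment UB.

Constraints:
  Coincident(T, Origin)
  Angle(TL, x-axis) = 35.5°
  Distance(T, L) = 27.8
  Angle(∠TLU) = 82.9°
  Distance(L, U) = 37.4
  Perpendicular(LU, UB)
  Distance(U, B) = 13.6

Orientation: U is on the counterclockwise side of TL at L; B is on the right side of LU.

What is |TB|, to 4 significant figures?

53.38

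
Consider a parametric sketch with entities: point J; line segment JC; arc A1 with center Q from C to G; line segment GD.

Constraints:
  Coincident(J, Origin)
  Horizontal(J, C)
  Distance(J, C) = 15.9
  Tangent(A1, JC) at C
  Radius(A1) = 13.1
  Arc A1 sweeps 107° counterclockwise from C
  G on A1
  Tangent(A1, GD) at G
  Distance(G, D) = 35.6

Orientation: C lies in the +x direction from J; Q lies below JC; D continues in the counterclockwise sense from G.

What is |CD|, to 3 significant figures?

51.0

J is at the origin; J and C share the same y with |JC| = 15.9 and C on the +x side, so C = (15.9, 0.00). The tangent condition forces QC to be normal to JC, so Q = C + (0, -13.1) = (15.9, -13.1). On A1, C sits at bearing 90° from Q; a 107° counterclockwise sweep puts G at bearing 197°, so G = Q + 13.1·(cos 197°, sin 197°) = (3.37, -16.9). Tangency of A1 to GD means the radius QG is perpendicular to GD, so GD runs along (−sin 197°, cos 197°); with |GD| = 35.6, D = (13.8, -51.0). Then |CD| = |D − C| = 51.0.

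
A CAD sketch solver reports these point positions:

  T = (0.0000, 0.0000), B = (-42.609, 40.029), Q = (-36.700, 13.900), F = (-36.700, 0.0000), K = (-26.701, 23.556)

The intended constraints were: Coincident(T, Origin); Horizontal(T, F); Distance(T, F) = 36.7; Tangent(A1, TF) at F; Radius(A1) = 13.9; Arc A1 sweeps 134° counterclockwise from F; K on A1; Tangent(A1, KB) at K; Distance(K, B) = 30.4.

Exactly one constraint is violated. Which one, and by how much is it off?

Distance(K, B) = 30.4 — off by 7.50.

T = (0.00, 0.00) ✓; T.y = 0.00, F.y = 0.00 ✓; |TF| = 36.70 ✓; ∠(QF, FT) = 90.00° ✓; |QF| = 13.90 ✓; bearing(Q→K) − bearing(Q→F) = 134.0° ✓; |QK| = 13.90 ✓; ∠(QK, KB) = 90.00° ✓; |KB| = 22.90 ✗.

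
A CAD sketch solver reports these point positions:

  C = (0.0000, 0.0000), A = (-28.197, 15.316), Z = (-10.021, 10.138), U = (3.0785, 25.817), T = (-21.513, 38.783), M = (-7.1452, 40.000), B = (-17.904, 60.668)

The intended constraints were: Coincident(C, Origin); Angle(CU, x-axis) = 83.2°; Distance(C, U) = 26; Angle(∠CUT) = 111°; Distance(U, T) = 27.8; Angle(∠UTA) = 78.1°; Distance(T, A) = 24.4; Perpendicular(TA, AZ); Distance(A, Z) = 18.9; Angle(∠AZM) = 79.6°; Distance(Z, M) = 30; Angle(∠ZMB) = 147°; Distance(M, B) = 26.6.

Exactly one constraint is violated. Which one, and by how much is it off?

Distance(M, B) = 26.6 — off by 3.30.

C = (0.00, 0.00) ✓; CU at 83.20° ✓; |CU| = 26.00 ✓; ∠CUT = 111.0° ✓; |UT| = 27.80 ✓; ∠UTA = 78.10° ✓; |TA| = 24.40 ✓; ∠(TA, AZ) = 90.00° ✓; |AZ| = 18.90 ✓; ∠AZM = 79.60° ✓; |ZM| = 30.00 ✓; ∠ZMB = 147.0° ✓; |MB| = 23.30 ✗.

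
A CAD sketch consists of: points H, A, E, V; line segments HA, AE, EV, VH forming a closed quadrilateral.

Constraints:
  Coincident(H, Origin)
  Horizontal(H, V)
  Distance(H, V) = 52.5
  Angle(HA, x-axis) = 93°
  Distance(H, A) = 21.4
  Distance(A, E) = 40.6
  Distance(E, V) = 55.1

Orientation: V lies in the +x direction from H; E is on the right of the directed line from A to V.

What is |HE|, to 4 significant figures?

19.20

H is at the origin; HV is horizontal with |HV| = 52.5 and V in +x, so V = (52.5, 0). HA runs at 93.0° with |HA| = 21.4, so A = (-1.120, 21.37). E is determined by |AE| = 40.6 and |EV| = 55.1 together: it lies at the intersection of circle(A, 40.6) and circle(V, 55.1). With |AV| = 57.72, the foot of the radical line on AV is 16.84 from A and the perpendicular offset is √(40.6² − 16.84²) = 36.94. Taking the right-of-AV solution: E = (0.8466, -19.18).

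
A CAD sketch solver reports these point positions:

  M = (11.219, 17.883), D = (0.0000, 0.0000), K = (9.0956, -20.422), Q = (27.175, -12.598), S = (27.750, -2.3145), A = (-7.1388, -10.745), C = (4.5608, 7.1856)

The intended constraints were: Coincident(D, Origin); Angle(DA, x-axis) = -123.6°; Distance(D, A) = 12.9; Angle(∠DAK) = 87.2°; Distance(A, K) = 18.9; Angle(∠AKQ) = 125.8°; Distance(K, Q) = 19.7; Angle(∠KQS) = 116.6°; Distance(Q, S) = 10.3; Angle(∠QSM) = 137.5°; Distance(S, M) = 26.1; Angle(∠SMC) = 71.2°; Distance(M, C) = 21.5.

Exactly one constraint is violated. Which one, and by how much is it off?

Distance(M, C) = 21.5 — off by 8.90.

D = (0.00, 0.00) ✓; DA at -123.6° ✓; |DA| = 12.90 ✓; ∠DAK = 87.20° ✓; |AK| = 18.90 ✓; ∠AKQ = 125.8° ✓; |KQ| = 19.70 ✓; ∠KQS = 116.6° ✓; |QS| = 10.30 ✓; ∠QSM = 137.5° ✓; |SM| = 26.10 ✓; ∠SMC = 71.20° ✓; |MC| = 12.60 ✗.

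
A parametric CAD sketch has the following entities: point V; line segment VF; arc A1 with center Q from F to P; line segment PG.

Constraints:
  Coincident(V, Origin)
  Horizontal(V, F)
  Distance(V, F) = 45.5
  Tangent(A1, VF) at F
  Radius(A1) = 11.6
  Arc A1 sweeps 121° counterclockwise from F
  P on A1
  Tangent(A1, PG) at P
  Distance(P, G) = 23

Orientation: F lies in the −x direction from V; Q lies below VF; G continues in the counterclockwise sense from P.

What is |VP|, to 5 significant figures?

58.162

Since A1 is tangent to VF there, QF ⟂ VF, so Q = F + (0, -11.6) = (-45.500, -11.600). On A1, F sits at bearing 90° from Q; a 121° counterclockwise sweep puts P at bearing 211°, so P = Q + 11.6·(cos 211°, sin 211°) = (-55.443, -17.574). Then |VP| = |P − V| = 58.162.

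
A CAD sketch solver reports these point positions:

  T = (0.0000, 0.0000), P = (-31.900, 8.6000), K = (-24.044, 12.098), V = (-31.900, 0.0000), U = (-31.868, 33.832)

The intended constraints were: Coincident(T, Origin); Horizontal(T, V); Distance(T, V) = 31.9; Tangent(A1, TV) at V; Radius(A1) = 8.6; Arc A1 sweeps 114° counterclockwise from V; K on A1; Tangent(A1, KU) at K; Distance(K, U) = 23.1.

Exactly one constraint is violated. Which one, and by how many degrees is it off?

Tangent(A1, KU) at K — off by 4.20°.

T = (0.00, 0.00) ✓; T.y = 0.00, V.y = 0.00 ✓; |TV| = 31.90 ✓; ∠(PV, VT) = 90.00° ✓; |PV| = 8.600 ✓; bearing(P→K) − bearing(P→V) = 114.0° ✓; |PK| = 8.600 ✓; ∠(PK, KU) = 94.20° ✗; |KU| = 23.10 ✓.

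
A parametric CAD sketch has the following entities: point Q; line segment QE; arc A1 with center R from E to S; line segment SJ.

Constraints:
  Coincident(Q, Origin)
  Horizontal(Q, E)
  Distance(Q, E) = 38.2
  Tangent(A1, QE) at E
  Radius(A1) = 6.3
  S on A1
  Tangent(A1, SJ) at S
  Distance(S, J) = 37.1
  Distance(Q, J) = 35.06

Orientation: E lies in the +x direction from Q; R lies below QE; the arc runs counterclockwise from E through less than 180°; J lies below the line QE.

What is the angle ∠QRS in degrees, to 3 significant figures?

25.7°

Q is at the origin; Q and E share the same y with |QE| = 38.2 and E on the +x side, so E = (38.2, 0.00). Tangency of A1 to QE means the radius RE is perpendicular to QE, so R = E + (0, -6.3) = (38.2, -6.30). Since RS ⟂ SJ (tangency), |RJ| = √(6.3² + 37.1²) = 37.6 regardless of where S sits on A1. So J lies on both circle(Q, 35.06) and circle(R, 37.6); the below-QE intersection is J = (11.7, -33.0). S is the foot of the tangent from J: S = (33.0, -2.68).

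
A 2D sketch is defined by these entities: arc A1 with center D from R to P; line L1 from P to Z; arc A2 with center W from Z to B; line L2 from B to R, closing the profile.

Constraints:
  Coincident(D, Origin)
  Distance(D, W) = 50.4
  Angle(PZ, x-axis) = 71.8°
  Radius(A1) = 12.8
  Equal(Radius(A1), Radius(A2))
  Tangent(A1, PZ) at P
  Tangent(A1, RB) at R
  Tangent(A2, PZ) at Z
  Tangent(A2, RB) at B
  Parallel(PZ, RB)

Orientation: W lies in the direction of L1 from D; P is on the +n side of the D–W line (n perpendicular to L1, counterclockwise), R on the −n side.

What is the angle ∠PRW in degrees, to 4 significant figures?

75.75°

The slot axis is L1's direction at 71.8°, so u = (cos 71.8°, sin 71.8°) = (0.3123, 0.9500) and n = (−sin 71.8°, cos 71.8°) = (-0.9500, 0.3123). D is at the origin and W lies 50.4 along u from D, so W = 50.4·u = (15.74, 47.88). Tangency of A1 to both parallel lines with radius 12.8 puts P and R at D ± 12.8·n: P = (-12.16, 3.998), R = (12.16, -3.998). Then cos ∠PRW = RP·RW / (|RP||RW|), giving 75.75°.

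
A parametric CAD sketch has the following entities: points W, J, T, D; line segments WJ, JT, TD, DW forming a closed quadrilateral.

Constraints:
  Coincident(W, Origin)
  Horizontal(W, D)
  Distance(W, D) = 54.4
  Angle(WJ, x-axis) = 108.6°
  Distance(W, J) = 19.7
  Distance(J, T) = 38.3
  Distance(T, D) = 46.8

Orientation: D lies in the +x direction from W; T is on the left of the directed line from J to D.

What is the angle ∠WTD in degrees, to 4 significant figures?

71.41°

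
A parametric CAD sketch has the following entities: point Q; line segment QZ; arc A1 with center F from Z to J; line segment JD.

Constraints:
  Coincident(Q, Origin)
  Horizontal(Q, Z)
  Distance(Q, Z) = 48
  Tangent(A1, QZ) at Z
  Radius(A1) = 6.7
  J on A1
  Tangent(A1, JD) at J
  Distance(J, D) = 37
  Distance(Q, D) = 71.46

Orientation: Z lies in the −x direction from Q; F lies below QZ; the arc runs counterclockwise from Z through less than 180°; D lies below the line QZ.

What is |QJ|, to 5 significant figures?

55.050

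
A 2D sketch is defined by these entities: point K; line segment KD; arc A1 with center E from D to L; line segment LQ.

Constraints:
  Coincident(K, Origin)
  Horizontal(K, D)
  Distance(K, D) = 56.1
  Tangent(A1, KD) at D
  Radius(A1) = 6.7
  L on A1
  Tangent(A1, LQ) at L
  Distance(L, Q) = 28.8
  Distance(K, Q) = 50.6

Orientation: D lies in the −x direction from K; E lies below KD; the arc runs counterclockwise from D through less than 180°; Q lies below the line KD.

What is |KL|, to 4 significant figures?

61.79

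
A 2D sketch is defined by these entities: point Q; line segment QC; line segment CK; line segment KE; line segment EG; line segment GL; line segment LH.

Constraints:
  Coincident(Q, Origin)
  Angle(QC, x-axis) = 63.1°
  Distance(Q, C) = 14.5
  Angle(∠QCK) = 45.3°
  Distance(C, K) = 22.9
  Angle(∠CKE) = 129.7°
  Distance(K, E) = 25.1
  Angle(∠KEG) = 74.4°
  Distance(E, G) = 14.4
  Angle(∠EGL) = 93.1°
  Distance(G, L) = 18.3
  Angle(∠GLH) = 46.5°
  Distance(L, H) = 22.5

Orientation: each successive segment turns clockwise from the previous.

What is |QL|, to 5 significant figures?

7.3568

Q is at the origin; QC runs at 63.1° with length 14.5, so C = (6.5603, 12.931). ∠QCK = 45.3° gives CK at -71.600° from the x-axis; with |CK| = 22.9, K = (13.789, -8.7982). ∠CKE = 129.7° gives KE at -121.90° from the x-axis; with |KE| = 25.1, E = (0.52486, -30.107). ∠KEG = 74.4° gives EG at 132.50° from the x-axis; with |EG| = 14.4, G = (-9.2036, -19.491). ∠EGL = 93.1° gives GL at 45.600° from the x-axis; with |GL| = 18.3, L = (3.6002, -6.4157). Then |QL| = |L − Q| = 7.3568.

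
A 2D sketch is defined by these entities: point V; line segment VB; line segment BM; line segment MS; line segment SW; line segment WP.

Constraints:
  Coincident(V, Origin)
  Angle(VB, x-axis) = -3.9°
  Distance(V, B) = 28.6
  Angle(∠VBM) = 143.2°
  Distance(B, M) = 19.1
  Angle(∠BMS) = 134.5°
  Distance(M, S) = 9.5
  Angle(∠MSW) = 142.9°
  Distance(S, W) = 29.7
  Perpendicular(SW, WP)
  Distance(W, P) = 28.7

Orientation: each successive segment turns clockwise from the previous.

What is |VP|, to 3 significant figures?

33.1

∠MSW = 142.9° gives SW at -123° from the x-axis; with |SW| = 29.7, W = (27.3, -48.7). SW ⟂ WP, so WP runs at 147°; with |WP| = 28.7, P = (3.35, -32.9). Then |VP| = |P − V| = 33.1.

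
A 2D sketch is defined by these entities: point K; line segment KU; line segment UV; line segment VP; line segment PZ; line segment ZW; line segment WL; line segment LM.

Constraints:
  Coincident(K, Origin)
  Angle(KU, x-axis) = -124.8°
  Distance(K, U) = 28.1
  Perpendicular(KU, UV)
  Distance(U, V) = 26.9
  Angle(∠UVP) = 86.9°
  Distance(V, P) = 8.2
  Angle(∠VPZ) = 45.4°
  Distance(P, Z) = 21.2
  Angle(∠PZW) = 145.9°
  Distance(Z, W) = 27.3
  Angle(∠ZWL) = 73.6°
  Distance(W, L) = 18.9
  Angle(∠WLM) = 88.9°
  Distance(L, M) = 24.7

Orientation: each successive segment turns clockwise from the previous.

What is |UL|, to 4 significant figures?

41.73

K is at the origin; KU runs at -124.8° with length 28.1, so U = (-16.04, -23.07). KU is perpendicular to UV, so UV runs at 145.2°; with |UV| = 26.9, V = (-38.13, -7.722). ∠UVP = 86.9° gives VP at 52.10° from the x-axis; with |VP| = 8.2, P = (-33.09, -1.252). ∠VPZ = 45.4° gives PZ at -82.50° from the x-axis; with |PZ| = 21.2, Z = (-30.32, -22.27). ∠PZW = 145.9° gives ZW at -116.6° from the x-axis; with |ZW| = 27.3, W = (-42.55, -46.68). ∠ZWL = 73.6° gives WL at 137.0° from the x-axis; with |WL| = 18.9, L = (-56.37, -33.79). Then |UL| = |L − U| = 41.73.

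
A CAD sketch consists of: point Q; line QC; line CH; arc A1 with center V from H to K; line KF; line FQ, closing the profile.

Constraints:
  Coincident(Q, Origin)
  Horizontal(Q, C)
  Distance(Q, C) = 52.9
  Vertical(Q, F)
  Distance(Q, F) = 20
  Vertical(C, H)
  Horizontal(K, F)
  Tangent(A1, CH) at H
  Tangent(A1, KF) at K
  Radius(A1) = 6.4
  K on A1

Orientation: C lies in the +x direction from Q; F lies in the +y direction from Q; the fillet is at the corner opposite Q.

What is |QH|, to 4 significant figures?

54.62

Q is at the origin; Q and C share the same y with |QC| = 52.9 and C on the +x side, so C = (52.90, 0.000). QF is vertical with |QF| = 20.0 and F on the +y side, so F = (0.000, 20.00). The virtual corner opposite Q is at (52.90, 20.00). Tangency of A1 to CH means the radius VH is perpendicular to CH and A1 meets KF tangentially, so VK is at right angles to KF, with radius 6.4, so the center V sits 6.4 in from both sides at V = (46.50, 13.60). That places the tangent points at H = (52.90, 13.60) on CH and K = (46.50, 20.00) on KF. Then |QH| = |H − Q| = 54.62.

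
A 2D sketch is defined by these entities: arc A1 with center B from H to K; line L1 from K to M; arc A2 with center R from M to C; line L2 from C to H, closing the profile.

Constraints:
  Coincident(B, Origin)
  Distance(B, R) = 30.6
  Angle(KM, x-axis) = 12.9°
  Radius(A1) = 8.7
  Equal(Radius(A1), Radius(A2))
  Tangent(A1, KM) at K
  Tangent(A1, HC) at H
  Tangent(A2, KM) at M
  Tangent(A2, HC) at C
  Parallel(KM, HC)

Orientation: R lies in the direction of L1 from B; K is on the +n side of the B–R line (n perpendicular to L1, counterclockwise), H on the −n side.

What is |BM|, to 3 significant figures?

31.8

Tangency of A1 to both parallel lines with radius 8.7 puts K and H at B ± 8.7·n: K = (-1.94, 8.48), H = (1.94, -8.48). Equal radii place M and C the same way about R: M = R + 8.7·n = (27.9, 15.3), C = R − 8.7·n = (31.8, -1.65). Then |BM| = |M − B| = 31.8.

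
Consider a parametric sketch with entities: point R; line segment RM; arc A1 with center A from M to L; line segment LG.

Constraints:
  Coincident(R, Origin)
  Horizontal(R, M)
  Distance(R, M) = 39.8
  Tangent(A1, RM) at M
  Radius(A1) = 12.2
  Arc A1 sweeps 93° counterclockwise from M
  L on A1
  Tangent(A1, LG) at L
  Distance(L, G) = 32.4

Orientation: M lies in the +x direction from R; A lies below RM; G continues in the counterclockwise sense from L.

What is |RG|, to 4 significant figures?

53.87

R is at the origin; RM is horizontal with |RM| = 39.8 and M on the +x side, so M = (39.80, 0.000). The tangent condition forces AM to be normal to RM, so A = M + (0, -12.2) = (39.80, -12.20). On A1, M sits at bearing 90° from A; a 93° counterclockwise sweep puts L at bearing 183°, so L = A + 12.2·(cos 183°, sin 183°) = (27.62, -12.84). Tangency of A1 to LG means the radius AL is perpendicular to LG, so LG runs along (−sin 183°, cos 183°); with |LG| = 32.4, G = (29.31, -45.19). Then |RG| = |G − R| = 53.87.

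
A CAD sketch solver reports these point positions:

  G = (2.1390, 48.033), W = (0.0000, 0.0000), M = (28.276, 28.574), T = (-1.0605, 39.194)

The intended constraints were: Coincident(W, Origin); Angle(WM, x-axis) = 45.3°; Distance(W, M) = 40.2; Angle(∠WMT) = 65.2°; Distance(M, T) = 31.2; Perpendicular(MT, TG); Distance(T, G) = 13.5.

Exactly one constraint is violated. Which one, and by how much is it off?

Distance(T, G) = 13.5 — off by 4.10.

W = (0.00, 0.00) ✓; WM at 45.30° ✓; |WM| = 40.20 ✓; ∠WMT = 65.20° ✓; |MT| = 31.20 ✓; ∠(MT, TG) = 90.00° ✓; |TG| = 9.400 ✗.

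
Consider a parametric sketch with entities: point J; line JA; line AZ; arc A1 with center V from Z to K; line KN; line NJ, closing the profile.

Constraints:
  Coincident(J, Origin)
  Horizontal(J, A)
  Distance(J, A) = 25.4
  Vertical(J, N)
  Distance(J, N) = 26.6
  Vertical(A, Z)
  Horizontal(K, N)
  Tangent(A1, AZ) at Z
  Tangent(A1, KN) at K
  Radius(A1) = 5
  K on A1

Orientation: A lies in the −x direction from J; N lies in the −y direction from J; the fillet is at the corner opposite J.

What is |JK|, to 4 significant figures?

33.52

J is at the origin; J and A share the same y with |JA| = 25.4 and A on the −x side, so A = (-25.40, 0.000). J and N share the same x with |JN| = 26.6 and N on the −y side, so N = (0.000, -26.60). The virtual corner opposite J is at (-25.40, -26.60). A1 meets AZ tangentially, so VZ is at right angles to AZ and A1 meets KN tangentially, so VK is at right angles to KN, with radius 5.0, so the center V sits 5.0 in from both sides at V = (-20.40, -21.60). That places the tangent points at Z = (-25.40, -21.60) on AZ and K = (-20.40, -26.60) on KN. Then |JK| = |K − J| = 33.52.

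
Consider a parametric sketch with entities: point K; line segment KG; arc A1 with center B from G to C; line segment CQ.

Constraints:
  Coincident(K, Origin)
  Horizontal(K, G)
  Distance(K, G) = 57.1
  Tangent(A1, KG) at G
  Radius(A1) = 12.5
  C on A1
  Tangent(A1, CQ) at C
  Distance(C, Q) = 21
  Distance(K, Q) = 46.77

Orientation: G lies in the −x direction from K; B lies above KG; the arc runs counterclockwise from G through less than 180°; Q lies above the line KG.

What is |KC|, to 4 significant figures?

46.15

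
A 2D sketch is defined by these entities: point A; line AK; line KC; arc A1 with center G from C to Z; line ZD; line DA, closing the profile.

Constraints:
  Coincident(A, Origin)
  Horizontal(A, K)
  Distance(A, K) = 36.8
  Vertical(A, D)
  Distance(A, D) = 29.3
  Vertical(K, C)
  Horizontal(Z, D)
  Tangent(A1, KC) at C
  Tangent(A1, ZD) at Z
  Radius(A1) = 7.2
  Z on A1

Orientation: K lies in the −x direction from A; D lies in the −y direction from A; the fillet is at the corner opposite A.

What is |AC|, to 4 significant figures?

42.93

A is at the origin; A and K share the same y with |AK| = 36.8 and K on the −x side, so K = (-36.80, 0.000). A and D share the same x with |AD| = 29.3 and D on the −y side, so D = (0.000, -29.30). The virtual corner opposite A is at (-36.80, -29.30). A1 meets KC tangentially, so GC is at right angles to KC and A1 meets ZD tangentially, so GZ is at right angles to ZD, with radius 7.2, so the center G sits 7.2 in from both sides at G = (-29.60, -22.10). That places the tangent points at C = (-36.80, -22.10) on KC and Z = (-29.60, -29.30) on ZD. Then |AC| = |C − A| = 42.93.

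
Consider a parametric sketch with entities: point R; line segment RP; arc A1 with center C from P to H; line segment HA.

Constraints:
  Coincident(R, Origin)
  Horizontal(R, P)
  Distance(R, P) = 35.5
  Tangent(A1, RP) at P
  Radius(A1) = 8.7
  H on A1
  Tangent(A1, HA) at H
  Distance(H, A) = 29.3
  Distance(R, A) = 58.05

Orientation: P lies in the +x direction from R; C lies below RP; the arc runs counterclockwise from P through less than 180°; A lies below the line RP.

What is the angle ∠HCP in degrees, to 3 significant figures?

122°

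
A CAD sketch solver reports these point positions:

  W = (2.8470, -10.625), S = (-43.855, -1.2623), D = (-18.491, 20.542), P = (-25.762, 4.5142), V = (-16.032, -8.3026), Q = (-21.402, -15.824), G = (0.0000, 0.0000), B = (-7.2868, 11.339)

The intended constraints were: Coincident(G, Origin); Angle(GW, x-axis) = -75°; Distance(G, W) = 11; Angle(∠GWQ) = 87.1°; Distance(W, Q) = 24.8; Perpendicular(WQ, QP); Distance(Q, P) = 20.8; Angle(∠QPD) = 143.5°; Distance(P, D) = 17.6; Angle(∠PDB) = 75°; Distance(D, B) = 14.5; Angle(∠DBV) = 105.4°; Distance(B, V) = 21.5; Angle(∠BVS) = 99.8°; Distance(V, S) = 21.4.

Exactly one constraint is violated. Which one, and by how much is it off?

Distance(V, S) = 21.4 — off by 7.30.

G = (0.00, 0.00) ✓; GW at -75.00° ✓; |GW| = 11.00 ✓; ∠GWQ = 87.10° ✓; |WQ| = 24.80 ✓; ∠(WQ, QP) = 90.00° ✓; |QP| = 20.80 ✓; ∠QPD = 143.5° ✓; |PD| = 17.60 ✓; ∠PDB = 75.00° ✓; |DB| = 14.50 ✓; ∠DBV = 105.4° ✓; |BV| = 21.50 ✓; ∠BVS = 99.80° ✓; |VS| = 28.70 ✗.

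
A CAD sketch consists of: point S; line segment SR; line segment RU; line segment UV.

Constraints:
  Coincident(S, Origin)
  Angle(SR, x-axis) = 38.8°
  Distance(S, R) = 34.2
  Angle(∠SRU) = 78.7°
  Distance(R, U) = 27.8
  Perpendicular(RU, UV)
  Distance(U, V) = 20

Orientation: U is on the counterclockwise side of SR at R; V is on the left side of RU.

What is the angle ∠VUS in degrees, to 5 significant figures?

32.175°

S is at the origin; SR runs at 38.8° with length 34.2, so R = 34.2·(cos 38.8°, sin 38.8°) = (26.653, 21.430). ∠SRU = 78.7°, so RU runs at 38.8° + (180° − 78.7°) = 140.10° from the x-axis; with |RU| = 27.8, U = R + 27.8·(cos 140.10°, sin 140.10°) = (5.3262, 39.262). RU is perpendicular to UV; with |UV| = 20.0 on the left of RU, V = U + 20.0·(-0.64145, -0.76717) = (-7.5028, 23.919). Then cos ∠VUS = UV·US / (|UV||US|), giving 32.175°.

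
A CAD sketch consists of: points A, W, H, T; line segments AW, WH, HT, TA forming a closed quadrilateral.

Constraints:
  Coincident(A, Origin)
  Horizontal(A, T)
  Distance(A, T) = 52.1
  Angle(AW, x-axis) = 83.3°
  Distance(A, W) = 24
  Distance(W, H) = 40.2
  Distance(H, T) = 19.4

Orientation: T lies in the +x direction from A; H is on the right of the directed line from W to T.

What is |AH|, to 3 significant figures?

33.0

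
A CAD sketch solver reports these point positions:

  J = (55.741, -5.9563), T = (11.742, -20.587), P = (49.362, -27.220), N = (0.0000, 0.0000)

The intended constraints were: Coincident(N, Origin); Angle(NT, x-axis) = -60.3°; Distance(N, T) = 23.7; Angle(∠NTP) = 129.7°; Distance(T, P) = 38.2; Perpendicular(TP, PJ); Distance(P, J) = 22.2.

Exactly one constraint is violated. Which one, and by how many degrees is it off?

Perpendicular(TP, PJ) — off by 6.70°.

N = (0.00, 0.00) ✓; NT at -60.30° ✓; |NT| = 23.70 ✓; ∠NTP = 129.7° ✓; |TP| = 38.20 ✓; ∠(TP, PJ) = 83.30° ✗; |PJ| = 22.20 ✓.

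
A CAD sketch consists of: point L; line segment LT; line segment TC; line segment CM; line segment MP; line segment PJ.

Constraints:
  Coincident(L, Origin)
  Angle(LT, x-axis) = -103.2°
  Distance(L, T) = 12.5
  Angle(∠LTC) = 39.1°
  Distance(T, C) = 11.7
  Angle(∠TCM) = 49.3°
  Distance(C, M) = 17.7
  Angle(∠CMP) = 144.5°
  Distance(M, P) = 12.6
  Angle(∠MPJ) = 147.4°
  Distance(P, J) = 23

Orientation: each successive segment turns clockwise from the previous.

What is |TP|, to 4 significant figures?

20.39

L is at the origin; LT runs at -103.2° with length 12.5, so T = (-2.854, -12.17). ∠LTC = 39.1° gives TC at 115.9° from the x-axis; with |TC| = 11.7, C = (-7.965, -1.645). ∠TCM = 49.3° gives CM at -14.80° from the x-axis; with |CM| = 17.7, M = (9.148, -6.166). ∠CMP = 144.5° gives MP at -50.30° from the x-axis; with |MP| = 12.6, P = (17.20, -15.86). Then |TP| = |P − T| = 20.39.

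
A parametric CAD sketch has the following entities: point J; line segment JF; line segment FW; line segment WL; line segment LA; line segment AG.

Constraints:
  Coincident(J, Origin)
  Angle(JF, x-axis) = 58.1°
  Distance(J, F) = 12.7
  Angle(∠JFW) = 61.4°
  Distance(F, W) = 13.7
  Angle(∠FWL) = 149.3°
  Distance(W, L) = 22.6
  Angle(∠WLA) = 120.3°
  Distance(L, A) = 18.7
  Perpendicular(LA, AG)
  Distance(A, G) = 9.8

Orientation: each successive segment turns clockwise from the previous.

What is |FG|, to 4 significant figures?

38.06

J is at the origin; JF runs at 58.1° with length 12.7, so F = (6.711, 10.78). ∠JFW = 61.4° gives FW at -60.50° from the x-axis; with |FW| = 13.7, W = (13.46, -1.142). ∠FWL = 149.3° gives WL at -91.20° from the x-axis; with |WL| = 22.6, L = (12.98, -23.74). ∠WLA = 120.3° gives LA at -150.9° from the x-axis; with |LA| = 18.7, A = (-3.355, -32.83). The perpendicularity gives AG at right angles to LA, so AG runs at 119.1°; with |AG| = 9.8, G = (-8.122, -24.27). Then |FG| = |G − F| = 38.06.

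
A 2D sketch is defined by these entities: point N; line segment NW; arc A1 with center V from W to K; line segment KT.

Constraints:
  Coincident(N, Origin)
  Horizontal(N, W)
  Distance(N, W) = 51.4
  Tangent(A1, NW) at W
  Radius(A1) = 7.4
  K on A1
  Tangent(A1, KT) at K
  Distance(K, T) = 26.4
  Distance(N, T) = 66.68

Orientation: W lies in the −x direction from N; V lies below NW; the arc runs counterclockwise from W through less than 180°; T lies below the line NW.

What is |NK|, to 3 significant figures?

59.3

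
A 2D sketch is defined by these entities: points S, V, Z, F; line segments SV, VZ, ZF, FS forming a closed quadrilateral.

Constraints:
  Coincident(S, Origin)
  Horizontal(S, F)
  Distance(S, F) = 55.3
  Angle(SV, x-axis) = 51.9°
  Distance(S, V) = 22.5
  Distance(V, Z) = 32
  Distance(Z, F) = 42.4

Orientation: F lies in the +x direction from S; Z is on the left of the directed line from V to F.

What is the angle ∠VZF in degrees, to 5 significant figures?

73.010°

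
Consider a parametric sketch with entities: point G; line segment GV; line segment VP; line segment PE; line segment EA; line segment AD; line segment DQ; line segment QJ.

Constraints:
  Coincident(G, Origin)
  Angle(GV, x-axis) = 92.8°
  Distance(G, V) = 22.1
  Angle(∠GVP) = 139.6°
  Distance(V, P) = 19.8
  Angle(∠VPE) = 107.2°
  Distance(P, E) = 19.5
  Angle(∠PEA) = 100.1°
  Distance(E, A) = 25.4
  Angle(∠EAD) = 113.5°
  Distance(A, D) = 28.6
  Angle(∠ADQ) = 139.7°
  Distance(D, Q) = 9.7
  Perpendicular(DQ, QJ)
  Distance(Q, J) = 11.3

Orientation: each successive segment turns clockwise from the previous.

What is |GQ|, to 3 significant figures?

12.4

G is at the origin; GV runs at 92.8° with length 22.1, so V = (-1.08, 22.1). ∠GVP = 139.6° gives VP at 52.4° from the x-axis; with |VP| = 19.8, P = (11.0, 37.8). ∠VPE = 107.2° gives PE at -20.4° from the x-axis; with |PE| = 19.5, E = (29.3, 31.0). ∠PEA = 100.1° gives EA at -100° from the x-axis; with |EA| = 25.4, A = (24.7, 5.97). ∠EAD = 113.5° gives AD at -167° from the x-axis; with |AD| = 28.6, D = (-3.11, -0.558). ∠ADQ = 139.7° gives DQ at 153° from the x-axis; with |DQ| = 9.7, Q = (-11.7, 3.86). Then |GQ| = |Q − G| = 12.4.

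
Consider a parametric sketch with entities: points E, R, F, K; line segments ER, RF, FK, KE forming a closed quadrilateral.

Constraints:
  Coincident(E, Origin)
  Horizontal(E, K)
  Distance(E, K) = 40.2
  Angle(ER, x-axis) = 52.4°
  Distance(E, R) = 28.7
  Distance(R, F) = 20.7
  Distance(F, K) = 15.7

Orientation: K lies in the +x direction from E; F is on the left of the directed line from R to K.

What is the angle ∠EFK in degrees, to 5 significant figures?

79.747°

E is at the origin; E and K share the same y with |EK| = 40.2 and K in +x, so K = (40.2, 0). ER runs at 52.4° with |ER| = 28.7, so R = (17.511, 22.739). F is determined by |RF| = 20.7 and |FK| = 15.7 together: it lies at the intersection of circle(R, 20.7) and circle(K, 15.7). With |RK| = 32.122, the foot of the radical line on RK is 18.894 from R and the perpendicular offset is √(20.7² − 18.894²) = 8.4561. Taking the left-of-RK solution: F = (36.843, 15.337).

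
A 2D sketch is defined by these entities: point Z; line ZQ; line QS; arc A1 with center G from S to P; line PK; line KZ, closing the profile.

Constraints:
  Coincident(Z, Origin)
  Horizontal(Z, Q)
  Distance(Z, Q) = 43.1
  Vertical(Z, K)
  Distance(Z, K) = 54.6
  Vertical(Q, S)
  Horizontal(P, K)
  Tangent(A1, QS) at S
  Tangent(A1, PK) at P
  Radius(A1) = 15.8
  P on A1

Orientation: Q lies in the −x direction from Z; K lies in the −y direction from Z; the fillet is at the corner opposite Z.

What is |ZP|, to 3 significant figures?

61.0

Z is at the origin; Z and Q share the same y with |ZQ| = 43.1 and Q on the −x side, so Q = (-43.1, 0.00). Z and K share the same x with |ZK| = 54.6 and K on the −y side, so K = (0.00, -54.6). The virtual corner opposite Z is at (-43.1, -54.6). Tangency of A1 to QS means the radius GS is perpendicular to QS and tangency of A1 to PK means the radius GP is perpendicular to PK, with radius 15.8, so the center G sits 15.8 in from both sides at G = (-27.3, -38.8). That places the tangent points at S = (-43.1, -38.8) on QS and P = (-27.3, -54.6) on PK. Then |ZP| = |P − Z| = 61.0.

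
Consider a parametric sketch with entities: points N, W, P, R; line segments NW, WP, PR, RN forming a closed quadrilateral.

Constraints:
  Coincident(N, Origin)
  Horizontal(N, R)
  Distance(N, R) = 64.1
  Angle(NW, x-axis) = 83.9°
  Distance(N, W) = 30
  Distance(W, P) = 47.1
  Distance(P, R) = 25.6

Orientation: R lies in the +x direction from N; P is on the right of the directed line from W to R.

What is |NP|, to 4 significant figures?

38.56

Checks: |WP| = 47.10 ✓; |PR| = 25.60 ✓.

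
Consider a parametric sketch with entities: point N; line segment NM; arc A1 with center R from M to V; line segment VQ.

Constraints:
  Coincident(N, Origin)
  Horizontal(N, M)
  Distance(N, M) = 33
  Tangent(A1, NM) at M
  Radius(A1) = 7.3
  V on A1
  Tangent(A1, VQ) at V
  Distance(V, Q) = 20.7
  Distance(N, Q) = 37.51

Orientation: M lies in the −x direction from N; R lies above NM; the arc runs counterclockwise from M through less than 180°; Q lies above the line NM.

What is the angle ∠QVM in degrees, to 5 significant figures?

135.73°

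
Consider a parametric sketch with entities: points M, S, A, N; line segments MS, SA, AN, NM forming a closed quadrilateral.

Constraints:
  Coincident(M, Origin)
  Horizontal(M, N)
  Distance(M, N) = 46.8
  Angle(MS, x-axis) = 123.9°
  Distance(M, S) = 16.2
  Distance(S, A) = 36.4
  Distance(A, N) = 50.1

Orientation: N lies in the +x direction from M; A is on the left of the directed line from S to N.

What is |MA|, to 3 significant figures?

42.9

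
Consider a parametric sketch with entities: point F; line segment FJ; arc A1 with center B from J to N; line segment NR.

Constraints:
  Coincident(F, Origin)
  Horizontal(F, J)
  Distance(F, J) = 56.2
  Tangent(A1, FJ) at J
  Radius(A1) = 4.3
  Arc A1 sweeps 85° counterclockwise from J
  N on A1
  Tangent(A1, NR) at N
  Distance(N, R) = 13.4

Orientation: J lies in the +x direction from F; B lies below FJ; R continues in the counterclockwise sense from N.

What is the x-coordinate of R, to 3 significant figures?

50.7

F is at the origin; F and J share the same y with |FJ| = 56.2 and J on the +x side, so J = (56.2, 0.00). The tangent condition forces BJ to be normal to FJ, so B = J + (0, -4.3) = (56.2, -4.30). On A1, J sits at bearing 90° from B; an 85° counterclockwise sweep puts N at bearing 175°, so N = B + 4.3·(cos 175°, sin 175°) = (51.9, -3.93). The tangent condition forces BN to be normal to NR, so NR runs along (−sin 175°, cos 175°); with |NR| = 13.4, R = (50.7, -17.3). So R.x = 50.7.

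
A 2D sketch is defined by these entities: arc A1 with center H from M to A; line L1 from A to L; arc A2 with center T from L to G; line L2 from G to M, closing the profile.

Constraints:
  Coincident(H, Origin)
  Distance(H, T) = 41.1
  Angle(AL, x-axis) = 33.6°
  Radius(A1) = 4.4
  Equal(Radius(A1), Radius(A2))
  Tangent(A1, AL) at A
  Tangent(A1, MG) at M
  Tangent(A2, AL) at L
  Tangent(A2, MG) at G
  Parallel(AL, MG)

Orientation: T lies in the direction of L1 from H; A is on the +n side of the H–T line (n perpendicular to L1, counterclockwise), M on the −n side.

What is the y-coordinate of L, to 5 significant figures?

26.409

The slot axis is L1's direction at 33.6°, so u = (cos 33.6°, sin 33.6°) = (0.83292, 0.55339) and n = (−sin 33.6°, cos 33.6°) = (-0.55339, 0.83292). H is at the origin and T lies 41.1 along u from H, so T = 41.1·u = (34.233, 22.744). Tangency of A1 to both parallel lines with radius 4.4 puts A and M at H ± 4.4·n: A = (-2.4349, 3.6649), M = (2.4349, -3.6649). Equal radii place L and G the same way about T: L = T + 4.4·n = (31.798, 26.409), G = T − 4.4·n = (36.668, 19.080). So L.y = 26.409.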